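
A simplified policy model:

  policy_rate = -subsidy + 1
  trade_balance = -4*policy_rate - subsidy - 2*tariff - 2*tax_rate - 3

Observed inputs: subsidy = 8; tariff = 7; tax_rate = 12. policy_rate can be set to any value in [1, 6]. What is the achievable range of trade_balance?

-73 to -53

Intervening on policy_rate fixes its value directly, overriding its dependence on subsidy.
Substituting into the trade_balance equation gives trade_balance = -4*policy_rate - 49.
Linear in policy_rate, so extremes are at the endpoints: policy_rate = 1 gives trade_balance = -53; policy_rate = 6 gives trade_balance = -73.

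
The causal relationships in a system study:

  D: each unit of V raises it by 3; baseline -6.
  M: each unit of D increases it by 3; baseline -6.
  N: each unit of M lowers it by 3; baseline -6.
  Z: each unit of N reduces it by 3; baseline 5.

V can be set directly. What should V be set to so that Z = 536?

V = 9

Substituting into the M equation gives M = 9*V - 24.
Substituting into the N equation gives N = -27*V + 66.
Substituting into the Z equation gives Z = 81*V - 193.
Solve 81*V - 193 = 536: V = (536 + 193) / 81 = 9.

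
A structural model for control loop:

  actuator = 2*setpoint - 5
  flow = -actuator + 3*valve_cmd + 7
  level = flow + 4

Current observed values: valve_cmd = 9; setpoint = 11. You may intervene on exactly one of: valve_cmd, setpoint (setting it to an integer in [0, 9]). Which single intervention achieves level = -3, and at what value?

set valve_cmd = 1

Intervening on valve_cmd: with other inputs at their observed values, level = 3*valve_cmd - 6. Solving for -3 gives valve_cmd = 1, within [0, 9].
Intervening on setpoint: level = -2*setpoint + 43. Reaching -3 requires setpoint = 23, outside [0, 9].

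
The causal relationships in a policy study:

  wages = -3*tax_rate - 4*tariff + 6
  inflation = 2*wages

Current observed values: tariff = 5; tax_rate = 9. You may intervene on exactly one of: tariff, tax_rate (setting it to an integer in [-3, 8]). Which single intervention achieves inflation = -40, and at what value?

Intervening on tariff: inflation = -8*tariff - 42. Reaching -40 requires tariff = -1/4, not an integer.
Intervening on tax_rate: with other inputs at their observed values, inflation = -6*tax_rate - 28. Solving for -40 gives tax_rate = 2, within [-3, 8].

set tax_rate = 2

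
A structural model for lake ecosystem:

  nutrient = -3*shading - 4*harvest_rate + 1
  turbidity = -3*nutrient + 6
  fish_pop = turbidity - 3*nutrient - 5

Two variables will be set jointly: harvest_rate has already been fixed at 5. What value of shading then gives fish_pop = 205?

With harvest_rate held at 5:
Substituting into the nutrient equation gives nutrient = -3*shading - 19.
Substituting into the turbidity equation gives turbidity = 9*shading + 63.
This gives fish_pop = 18*shading + 115.
Solve 18*shading + 115 = 205: shading = (205 - 115) / 18 = 5.

shading = 5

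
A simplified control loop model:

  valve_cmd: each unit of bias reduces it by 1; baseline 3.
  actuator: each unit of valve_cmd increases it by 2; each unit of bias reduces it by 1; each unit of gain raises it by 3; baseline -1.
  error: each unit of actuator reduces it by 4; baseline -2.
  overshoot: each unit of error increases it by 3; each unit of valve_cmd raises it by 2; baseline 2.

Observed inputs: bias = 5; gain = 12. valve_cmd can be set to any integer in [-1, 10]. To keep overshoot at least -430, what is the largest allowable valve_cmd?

Intervening on valve_cmd fixes its value directly, overriding its dependence on bias.
Substituting into the actuator equation gives actuator = 2*valve_cmd + 30.
error becomes -8*valve_cmd - 122.
Substituting into the overshoot equation gives overshoot = -22*valve_cmd - 364.
Require -22*valve_cmd - 364 ≥ -430, so valve_cmd ≤ 3.
The largest integer in [-1, 10] satisfying this is 3.

valve_cmd = 3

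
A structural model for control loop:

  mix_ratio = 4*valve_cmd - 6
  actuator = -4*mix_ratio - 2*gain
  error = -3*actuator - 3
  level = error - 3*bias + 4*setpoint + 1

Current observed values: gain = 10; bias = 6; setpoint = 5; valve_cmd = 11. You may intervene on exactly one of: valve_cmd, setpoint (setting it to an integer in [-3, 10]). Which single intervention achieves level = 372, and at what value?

set valve_cmd = 8

Intervening on valve_cmd: with other inputs at their observed values, level = 48*valve_cmd - 12. Solving for 372 gives valve_cmd = 8, within [-3, 10].
Intervening on setpoint: level = 4*setpoint + 496. Reaching 372 requires setpoint = -31, outside [-3, 10].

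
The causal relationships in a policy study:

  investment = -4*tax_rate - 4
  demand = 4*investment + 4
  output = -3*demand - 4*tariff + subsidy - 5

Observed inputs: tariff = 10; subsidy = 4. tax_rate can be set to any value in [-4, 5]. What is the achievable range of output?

-197 to 235

Substituting into the demand equation gives demand = -16*tax_rate - 12.
output becomes 48*tax_rate - 5.
Linear in tax_rate, so extremes are at the endpoints: tax_rate = -4 gives output = -197; tax_rate = 5 gives output = 235.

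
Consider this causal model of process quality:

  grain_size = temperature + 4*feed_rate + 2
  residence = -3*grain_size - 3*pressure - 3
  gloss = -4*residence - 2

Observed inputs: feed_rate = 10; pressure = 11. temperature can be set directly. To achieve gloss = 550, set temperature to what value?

Substituting into the grain_size equation gives grain_size = temperature + 42.
So residence = -3*temperature - 162.
So gloss = 12*temperature + 646.
Solve 12*temperature + 646 = 550: temperature = (550 - 646) / 12 = -8.

temperature = -8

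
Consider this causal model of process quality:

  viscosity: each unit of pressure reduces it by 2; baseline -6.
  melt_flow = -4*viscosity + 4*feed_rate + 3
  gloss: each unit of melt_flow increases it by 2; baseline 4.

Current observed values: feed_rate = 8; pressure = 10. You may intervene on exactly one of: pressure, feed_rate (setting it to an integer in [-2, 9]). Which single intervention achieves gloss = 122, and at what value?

Intervening on pressure: with other inputs at their observed values, gloss = 16*pressure + 122. Solving for 122 gives pressure = 0, within [-2, 9].
Intervening on feed_rate: gloss = 8*feed_rate + 218. Reaching 122 requires feed_rate = -12, outside [-2, 9].

set pressure = 0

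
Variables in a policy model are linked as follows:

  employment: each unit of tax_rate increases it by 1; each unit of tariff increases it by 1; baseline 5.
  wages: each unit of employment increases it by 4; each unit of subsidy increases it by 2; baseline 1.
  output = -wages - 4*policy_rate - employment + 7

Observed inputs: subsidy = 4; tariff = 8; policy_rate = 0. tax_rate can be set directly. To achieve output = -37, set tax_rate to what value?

tax_rate = -6

Substituting into the employment equation gives employment = tax_rate + 13.
Substituting into the wages equation gives wages = 4*tax_rate + 61.
Substituting into the output equation gives output = -5*tax_rate - 67.
Solve -5*tax_rate - 67 = -37: tax_rate = (-37 + 67) / -5 = -6.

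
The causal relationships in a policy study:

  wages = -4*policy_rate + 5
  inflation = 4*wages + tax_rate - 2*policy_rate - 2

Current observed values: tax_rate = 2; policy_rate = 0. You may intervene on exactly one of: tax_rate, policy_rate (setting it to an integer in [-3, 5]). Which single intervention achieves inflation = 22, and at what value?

Intervening on tax_rate: with other inputs at their observed values, inflation = tax_rate + 18. Solving for 22 gives tax_rate = 4, within [-3, 5].
Intervening on policy_rate: inflation = -18*policy_rate + 20. Reaching 22 requires policy_rate = -1/9, not an integer.

set tax_rate = 4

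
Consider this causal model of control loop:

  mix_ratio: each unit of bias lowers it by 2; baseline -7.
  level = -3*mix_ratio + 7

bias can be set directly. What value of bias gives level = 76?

Substituting into the level equation gives level = 6*bias + 28.
Solve 6*bias + 28 = 76: bias = (76 - 28) / 6 = 8.

bias = 8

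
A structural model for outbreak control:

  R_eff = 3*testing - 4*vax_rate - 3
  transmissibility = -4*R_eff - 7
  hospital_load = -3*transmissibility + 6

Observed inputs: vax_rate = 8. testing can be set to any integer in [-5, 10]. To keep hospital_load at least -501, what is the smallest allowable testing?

Substituting into the R_eff equation gives R_eff = 3*testing - 35.
This gives transmissibility = -12*testing + 133.
So hospital_load = 36*testing - 393.
Require 36*testing - 393 ≥ -501, so testing ≥ -3.
The smallest integer in [-5, 10] satisfying this is -3.

testing = -3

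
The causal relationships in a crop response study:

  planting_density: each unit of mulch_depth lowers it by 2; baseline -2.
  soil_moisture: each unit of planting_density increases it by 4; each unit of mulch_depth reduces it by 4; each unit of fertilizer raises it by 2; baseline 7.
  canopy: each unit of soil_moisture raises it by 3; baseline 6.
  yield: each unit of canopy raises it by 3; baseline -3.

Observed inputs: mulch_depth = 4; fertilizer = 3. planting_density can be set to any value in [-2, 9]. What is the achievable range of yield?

Intervening on planting_density fixes its value directly, overriding its dependence on mulch_depth.
Substituting into the soil_moisture equation gives soil_moisture = 4*planting_density - 3.
Substituting into the canopy equation gives canopy = 12*planting_density - 3.
This gives yield = 36*planting_density - 12.
Linear in planting_density, so extremes are at the endpoints: planting_density = -2 gives yield = -84; planting_density = 9 gives yield = 312.

-84 to 312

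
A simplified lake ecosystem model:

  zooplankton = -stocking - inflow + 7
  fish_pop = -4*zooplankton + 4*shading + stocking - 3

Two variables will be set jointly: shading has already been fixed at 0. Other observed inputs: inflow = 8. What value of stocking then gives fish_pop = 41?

With shading held at 0:
Substituting into the zooplankton equation gives zooplankton = -stocking - 1.
Substituting into the fish_pop equation gives fish_pop = 5*stocking + 1.
Solve 5*stocking + 1 = 41: stocking = (41 - 1) / 5 = 8.

stocking = 8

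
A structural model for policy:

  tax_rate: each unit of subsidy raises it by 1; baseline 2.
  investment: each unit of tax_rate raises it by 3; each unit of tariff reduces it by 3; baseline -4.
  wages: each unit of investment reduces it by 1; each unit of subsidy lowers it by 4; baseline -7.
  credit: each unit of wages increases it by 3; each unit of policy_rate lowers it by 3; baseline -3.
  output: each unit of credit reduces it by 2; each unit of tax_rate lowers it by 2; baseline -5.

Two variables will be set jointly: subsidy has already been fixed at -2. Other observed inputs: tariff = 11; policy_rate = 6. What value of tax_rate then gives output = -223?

tax_rate = -2

With subsidy held at -2:
Intervening on tax_rate fixes its value directly, overriding its dependence on subsidy.
Substituting into the investment equation gives investment = 3*tax_rate - 37.
Substituting into the wages equation gives wages = -3*tax_rate + 38.
Substituting into the credit equation gives credit = -9*tax_rate + 93.
This gives output = 16*tax_rate - 191.
Solve 16*tax_rate - 191 = -223: tax_rate = (-223 + 191) / 16 = -2.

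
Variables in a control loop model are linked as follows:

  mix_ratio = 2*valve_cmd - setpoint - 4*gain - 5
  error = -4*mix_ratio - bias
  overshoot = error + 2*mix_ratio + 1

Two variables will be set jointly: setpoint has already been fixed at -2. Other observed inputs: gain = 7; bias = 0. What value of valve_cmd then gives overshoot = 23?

valve_cmd = 10

With setpoint held at -2:
Substituting into the mix_ratio equation gives mix_ratio = 2*valve_cmd - 31.
Substituting into the error equation gives error = -8*valve_cmd + 124.
Substituting into the overshoot equation gives overshoot = -4*valve_cmd + 63.
Solve -4*valve_cmd + 63 = 23: valve_cmd = (23 - 63) / -4 = 10.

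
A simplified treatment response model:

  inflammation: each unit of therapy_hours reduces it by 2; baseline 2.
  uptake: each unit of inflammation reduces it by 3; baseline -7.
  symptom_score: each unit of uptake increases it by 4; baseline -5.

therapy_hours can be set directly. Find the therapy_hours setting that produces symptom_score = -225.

Substituting into the uptake equation gives uptake = 6*therapy_hours - 13.
Substituting into the symptom_score equation gives symptom_score = 24*therapy_hours - 57.
Solve 24*therapy_hours - 57 = -225: therapy_hours = (-225 + 57) / 24 = -7.

therapy_hours = -7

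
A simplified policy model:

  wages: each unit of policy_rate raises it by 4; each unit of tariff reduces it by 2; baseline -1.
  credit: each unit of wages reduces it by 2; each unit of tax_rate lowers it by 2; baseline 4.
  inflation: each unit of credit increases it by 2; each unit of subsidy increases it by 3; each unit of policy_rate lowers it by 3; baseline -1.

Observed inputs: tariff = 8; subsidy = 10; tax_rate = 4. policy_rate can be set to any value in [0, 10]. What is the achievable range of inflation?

Substituting into the wages equation gives wages = 4*policy_rate - 17.
Substituting into the credit equation gives credit = -8*policy_rate + 30.
Substituting into the inflation equation gives inflation = -19*policy_rate + 89.
Linear in policy_rate, so extremes are at the endpoints: policy_rate = 0 gives inflation = 89; policy_rate = 10 gives inflation = -101.

-101 to 89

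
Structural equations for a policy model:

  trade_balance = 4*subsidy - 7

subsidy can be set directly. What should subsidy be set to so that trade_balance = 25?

subsidy = 8

Solve 4*subsidy - 7 = 25: subsidy = (25 + 7) / 4 = 8.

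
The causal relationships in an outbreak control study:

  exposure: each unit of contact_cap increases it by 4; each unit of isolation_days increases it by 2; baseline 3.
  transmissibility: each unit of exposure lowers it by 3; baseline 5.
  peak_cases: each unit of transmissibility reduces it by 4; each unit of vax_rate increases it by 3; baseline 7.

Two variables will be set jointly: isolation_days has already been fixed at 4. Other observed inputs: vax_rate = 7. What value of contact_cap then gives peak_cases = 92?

With isolation_days held at 4:
Substituting into the exposure equation gives exposure = 4*contact_cap + 11.
Substituting into the transmissibility equation gives transmissibility = -12*contact_cap - 28.
Substituting into the peak_cases equation gives peak_cases = 48*contact_cap + 140.
Solve 48*contact_cap + 140 = 92: contact_cap = (92 - 140) / 48 = -1.

contact_cap = -1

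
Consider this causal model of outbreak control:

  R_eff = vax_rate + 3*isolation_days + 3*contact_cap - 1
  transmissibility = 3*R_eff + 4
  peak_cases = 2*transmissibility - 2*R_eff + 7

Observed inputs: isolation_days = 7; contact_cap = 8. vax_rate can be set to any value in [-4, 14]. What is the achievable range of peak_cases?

175 to 247

Substituting into the R_eff equation gives R_eff = vax_rate + 44.
Substituting into the transmissibility equation gives transmissibility = 3*vax_rate + 136.
This gives peak_cases = 4*vax_rate + 191.
Linear in vax_rate, so extremes are at the endpoints: vax_rate = -4 gives peak_cases = 175; vax_rate = 14 gives peak_cases = 247.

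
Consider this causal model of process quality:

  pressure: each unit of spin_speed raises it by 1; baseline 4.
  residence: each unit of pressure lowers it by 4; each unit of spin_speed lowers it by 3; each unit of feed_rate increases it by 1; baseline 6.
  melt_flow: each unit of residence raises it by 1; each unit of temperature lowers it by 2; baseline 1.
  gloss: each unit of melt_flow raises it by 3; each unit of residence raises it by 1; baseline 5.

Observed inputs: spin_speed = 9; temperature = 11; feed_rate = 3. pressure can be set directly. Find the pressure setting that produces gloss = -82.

pressure = -3

Intervening on pressure fixes its value directly, overriding its dependence on spin_speed.
Substituting into the residence equation gives residence = -4*pressure - 18.
So melt_flow = -4*pressure - 39.
Substituting into the gloss equation gives gloss = -16*pressure - 130.
Solve -16*pressure - 130 = -82: pressure = (-82 + 130) / -16 = -3.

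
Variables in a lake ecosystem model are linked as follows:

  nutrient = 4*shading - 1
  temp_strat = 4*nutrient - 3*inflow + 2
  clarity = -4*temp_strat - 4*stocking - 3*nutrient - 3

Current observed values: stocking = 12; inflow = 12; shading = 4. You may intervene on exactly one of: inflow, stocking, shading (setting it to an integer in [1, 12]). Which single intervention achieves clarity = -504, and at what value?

set shading = 8

Intervening on inflow: clarity = 12*inflow - 344. Reaching -504 requires inflow = -40/3, not an integer.
Intervening on stocking: clarity = -4*stocking - 152. Reaching -504 requires stocking = 88, outside [1, 12].
Intervening on shading: with other inputs at their observed values, clarity = -76*shading + 104. Solving for -504 gives shading = 8, within [1, 12].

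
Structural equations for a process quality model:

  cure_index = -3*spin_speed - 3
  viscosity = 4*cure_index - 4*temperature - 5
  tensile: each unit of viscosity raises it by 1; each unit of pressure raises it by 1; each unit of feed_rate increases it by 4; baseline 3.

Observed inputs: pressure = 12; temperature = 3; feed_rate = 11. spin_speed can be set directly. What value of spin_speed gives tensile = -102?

Substituting into the viscosity equation gives viscosity = -12*spin_speed - 29.
tensile becomes -12*spin_speed + 30.
Solve -12*spin_speed + 30 = -102: spin_speed = (-102 - 30) / -12 = 11.

spin_speed = 11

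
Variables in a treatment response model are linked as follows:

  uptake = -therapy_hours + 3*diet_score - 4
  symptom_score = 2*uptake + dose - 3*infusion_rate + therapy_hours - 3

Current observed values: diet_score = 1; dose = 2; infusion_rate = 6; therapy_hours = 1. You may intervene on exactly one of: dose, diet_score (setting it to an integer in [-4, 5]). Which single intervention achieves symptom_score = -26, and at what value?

set dose = -2

Intervening on dose: with other inputs at their observed values, symptom_score = dose - 24. Solving for -26 gives dose = -2, within [-4, 5].
Intervening on diet_score: symptom_score = 6*diet_score - 28. Reaching -26 requires diet_score = 1/3, not an integer.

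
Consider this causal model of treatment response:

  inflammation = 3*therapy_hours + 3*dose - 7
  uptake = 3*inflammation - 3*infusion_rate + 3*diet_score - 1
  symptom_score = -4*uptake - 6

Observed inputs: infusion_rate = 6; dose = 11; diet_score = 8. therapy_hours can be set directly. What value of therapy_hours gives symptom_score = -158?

therapy_hours = -5

Substituting into the inflammation equation gives inflammation = 3*therapy_hours + 26.
So uptake = 9*therapy_hours + 83.
This gives symptom_score = -36*therapy_hours - 338.
Solve -36*therapy_hours - 338 = -158: therapy_hours = (-158 + 338) / -36 = -5.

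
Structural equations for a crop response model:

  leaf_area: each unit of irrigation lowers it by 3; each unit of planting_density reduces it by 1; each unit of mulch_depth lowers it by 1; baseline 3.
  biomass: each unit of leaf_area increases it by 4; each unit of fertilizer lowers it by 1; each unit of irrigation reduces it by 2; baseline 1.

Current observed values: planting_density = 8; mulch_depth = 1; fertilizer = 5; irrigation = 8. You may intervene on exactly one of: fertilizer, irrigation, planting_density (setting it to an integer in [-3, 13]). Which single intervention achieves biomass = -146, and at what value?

set fertilizer = 11

Intervening on fertilizer: with other inputs at their observed values, biomass = -fertilizer - 135. Solving for -146 gives fertilizer = 11, within [-3, 13].
Intervening on irrigation: biomass = -14*irrigation - 28. Reaching -146 requires irrigation = 59/7, not an integer.
Intervening on planting_density: biomass = -4*planting_density - 108. Reaching -146 requires planting_density = 19/2, not an integer.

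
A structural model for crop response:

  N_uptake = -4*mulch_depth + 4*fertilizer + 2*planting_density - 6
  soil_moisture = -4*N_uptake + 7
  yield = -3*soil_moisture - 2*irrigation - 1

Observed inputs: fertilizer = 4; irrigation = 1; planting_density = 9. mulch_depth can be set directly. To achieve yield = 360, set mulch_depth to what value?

mulch_depth = -1

Substituting into the N_uptake equation gives N_uptake = -4*mulch_depth + 28.
So soil_moisture = 16*mulch_depth - 105.
Substituting into the yield equation gives yield = -48*mulch_depth + 312.
Solve -48*mulch_depth + 312 = 360: mulch_depth = (360 - 312) / -48 = -1.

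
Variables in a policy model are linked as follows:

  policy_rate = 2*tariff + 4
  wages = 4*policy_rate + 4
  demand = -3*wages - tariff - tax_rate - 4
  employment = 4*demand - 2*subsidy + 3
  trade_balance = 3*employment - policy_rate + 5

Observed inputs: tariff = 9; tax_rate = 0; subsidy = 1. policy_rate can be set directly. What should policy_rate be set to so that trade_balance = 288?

Intervening on policy_rate fixes its value directly, overriding its dependence on tariff.
Substituting into the demand equation gives demand = -12*policy_rate - 25.
Substituting into the employment equation gives employment = -48*policy_rate - 99.
Substituting into the trade_balance equation gives trade_balance = -145*policy_rate - 292.
Solve -145*policy_rate - 292 = 288: policy_rate = (288 + 292) / -145 = -4.

policy_rate = -4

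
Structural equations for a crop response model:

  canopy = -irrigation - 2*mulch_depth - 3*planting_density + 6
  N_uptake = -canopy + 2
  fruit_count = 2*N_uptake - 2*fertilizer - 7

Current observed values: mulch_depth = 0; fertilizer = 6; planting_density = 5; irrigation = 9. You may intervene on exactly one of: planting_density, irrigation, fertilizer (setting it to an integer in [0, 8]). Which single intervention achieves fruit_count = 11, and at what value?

set irrigation = 4

Intervening on planting_density: fruit_count = 6*planting_density - 9. Reaching 11 requires planting_density = 10/3, not an integer.
Intervening on irrigation: with other inputs at their observed values, fruit_count = 2*irrigation + 3. Solving for 11 gives irrigation = 4, within [0, 8].
Intervening on fertilizer: fruit_count = -2*fertilizer + 33. Reaching 11 requires fertilizer = 11, outside [0, 8].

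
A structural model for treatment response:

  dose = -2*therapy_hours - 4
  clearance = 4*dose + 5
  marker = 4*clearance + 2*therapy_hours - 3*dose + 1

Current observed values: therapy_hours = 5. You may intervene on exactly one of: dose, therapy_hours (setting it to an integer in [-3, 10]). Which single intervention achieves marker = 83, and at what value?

set dose = 4

Intervening on dose: with other inputs at their observed values, marker = 13*dose + 31. Solving for 83 gives dose = 4, within [-3, 10].
Intervening on therapy_hours: marker = -24*therapy_hours - 31. Reaching 83 requires therapy_hours = -19/4, not an integer.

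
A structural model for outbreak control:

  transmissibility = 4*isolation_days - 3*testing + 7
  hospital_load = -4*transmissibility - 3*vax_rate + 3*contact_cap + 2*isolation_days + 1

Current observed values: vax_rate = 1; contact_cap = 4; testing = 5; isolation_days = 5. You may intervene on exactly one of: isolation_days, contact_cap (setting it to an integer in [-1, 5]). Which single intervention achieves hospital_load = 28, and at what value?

Intervening on isolation_days: with other inputs at their observed values, hospital_load = -14*isolation_days + 42. Solving for 28 gives isolation_days = 1, within [-1, 5].
Intervening on contact_cap: hospital_load = 3*contact_cap - 40. Reaching 28 requires contact_cap = 68/3, not an integer.

set isolation_days = 1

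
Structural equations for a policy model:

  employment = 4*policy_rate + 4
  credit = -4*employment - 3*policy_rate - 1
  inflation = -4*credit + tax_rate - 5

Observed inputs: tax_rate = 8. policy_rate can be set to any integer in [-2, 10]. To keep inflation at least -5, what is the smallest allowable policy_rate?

policy_rate = -1

Substituting into the credit equation gives credit = -19*policy_rate - 17.
This gives inflation = 76*policy_rate + 71.
Require 76*policy_rate + 71 ≥ -5, so policy_rate ≥ -1.
The smallest integer in [-2, 10] satisfying this is -1.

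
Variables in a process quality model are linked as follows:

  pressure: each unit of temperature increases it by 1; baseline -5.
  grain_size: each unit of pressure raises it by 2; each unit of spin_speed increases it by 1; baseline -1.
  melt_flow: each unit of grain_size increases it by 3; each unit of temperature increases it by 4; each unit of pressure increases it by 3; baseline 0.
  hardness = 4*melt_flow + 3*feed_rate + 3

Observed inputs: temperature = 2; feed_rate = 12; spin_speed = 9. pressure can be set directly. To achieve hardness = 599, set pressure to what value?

Intervening on pressure fixes its value directly, overriding its dependence on temperature.
Substituting into the grain_size equation gives grain_size = 2*pressure + 8.
So melt_flow = 9*pressure + 32.
Substituting into the hardness equation gives hardness = 36*pressure + 167.
Solve 36*pressure + 167 = 599: pressure = (599 - 167) / 36 = 12.

pressure = 12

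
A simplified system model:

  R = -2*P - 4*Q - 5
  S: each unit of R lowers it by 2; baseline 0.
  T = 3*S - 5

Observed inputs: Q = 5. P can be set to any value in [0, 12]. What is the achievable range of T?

Substituting into the R equation gives R = -2*P - 25.
So S = 4*P + 50.
This gives T = 12*P + 145.
Linear in P, so extremes are at the endpoints: P = 0 gives T = 145; P = 12 gives T = 289.

145 to 289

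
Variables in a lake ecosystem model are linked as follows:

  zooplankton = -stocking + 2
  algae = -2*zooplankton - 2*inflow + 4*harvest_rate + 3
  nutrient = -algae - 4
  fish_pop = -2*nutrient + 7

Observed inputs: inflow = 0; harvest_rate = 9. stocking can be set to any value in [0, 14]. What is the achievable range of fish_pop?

Substituting into the algae equation gives algae = 2*stocking + 35.
Substituting into the nutrient equation gives nutrient = -2*stocking - 39.
So fish_pop = 4*stocking + 85.
Linear in stocking, so extremes are at the endpoints: stocking = 0 gives fish_pop = 85; stocking = 14 gives fish_pop = 141.

85 to 141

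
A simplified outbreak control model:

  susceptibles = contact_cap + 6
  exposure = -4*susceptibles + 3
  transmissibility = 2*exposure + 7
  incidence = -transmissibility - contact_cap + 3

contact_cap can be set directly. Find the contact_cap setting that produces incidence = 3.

contact_cap = -5

Substituting into the exposure equation gives exposure = -4*contact_cap - 21.
Substituting into the transmissibility equation gives transmissibility = -8*contact_cap - 35.
Substituting into the incidence equation gives incidence = 7*contact_cap + 38.
Solve 7*contact_cap + 38 = 3: contact_cap = (3 - 38) / 7 = -5.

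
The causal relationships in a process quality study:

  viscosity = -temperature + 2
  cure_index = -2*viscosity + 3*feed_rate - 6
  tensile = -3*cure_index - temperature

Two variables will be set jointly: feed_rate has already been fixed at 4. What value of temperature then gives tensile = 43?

temperature = -7

With feed_rate held at 4:
Substituting into the cure_index equation gives cure_index = 2*temperature + 2.
tensile becomes -7*temperature - 6.
Solve -7*temperature - 6 = 43: temperature = (43 + 6) / -7 = -7.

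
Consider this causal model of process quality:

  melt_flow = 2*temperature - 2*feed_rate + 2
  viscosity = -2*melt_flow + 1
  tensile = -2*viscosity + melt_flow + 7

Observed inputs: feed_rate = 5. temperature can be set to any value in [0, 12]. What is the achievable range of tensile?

Substituting into the melt_flow equation gives melt_flow = 2*temperature - 8.
Substituting into the viscosity equation gives viscosity = -4*temperature + 17.
Substituting into the tensile equation gives tensile = 10*temperature - 35.
Linear in temperature, so extremes are at the endpoints: temperature = 0 gives tensile = -35; temperature = 12 gives tensile = 85.

-35 to 85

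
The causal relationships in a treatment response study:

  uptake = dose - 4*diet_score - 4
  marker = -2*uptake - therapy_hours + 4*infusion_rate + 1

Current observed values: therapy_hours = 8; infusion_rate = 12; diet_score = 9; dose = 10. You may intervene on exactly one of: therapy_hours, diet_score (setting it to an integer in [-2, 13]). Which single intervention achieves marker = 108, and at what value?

Intervening on therapy_hours: with other inputs at their observed values, marker = -therapy_hours + 109. Solving for 108 gives therapy_hours = 1, within [-2, 13].
Intervening on diet_score: marker = 8*diet_score + 29. Reaching 108 requires diet_score = 79/8, not an integer.

set therapy_hours = 1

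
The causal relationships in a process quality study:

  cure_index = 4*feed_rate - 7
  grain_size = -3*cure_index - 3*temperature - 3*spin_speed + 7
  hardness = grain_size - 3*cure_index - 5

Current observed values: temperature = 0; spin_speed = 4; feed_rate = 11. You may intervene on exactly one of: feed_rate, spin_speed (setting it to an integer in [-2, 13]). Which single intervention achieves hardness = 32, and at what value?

set feed_rate = 0

Intervening on feed_rate: with other inputs at their observed values, hardness = -24*feed_rate + 32. Solving for 32 gives feed_rate = 0, within [-2, 13].
Intervening on spin_speed: hardness = -3*spin_speed - 220. Reaching 32 requires spin_speed = -84, outside [-2, 13].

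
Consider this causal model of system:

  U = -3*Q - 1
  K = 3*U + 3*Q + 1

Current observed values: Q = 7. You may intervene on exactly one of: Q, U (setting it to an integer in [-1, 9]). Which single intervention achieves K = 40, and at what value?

set U = 6

Intervening on Q: K = -6*Q - 2. Reaching 40 requires Q = -7, outside [-1, 9].
Intervening on U: with other inputs at their observed values, K = 3*U + 22. Solving for 40 gives U = 6, within [-1, 9].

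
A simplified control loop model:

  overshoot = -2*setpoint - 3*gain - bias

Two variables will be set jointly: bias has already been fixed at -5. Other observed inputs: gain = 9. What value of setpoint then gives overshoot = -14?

setpoint = -4

With bias held at -5:
Substituting into the overshoot equation gives overshoot = -2*setpoint - 22.
Solve -2*setpoint - 22 = -14: setpoint = (-14 + 22) / -2 = -4.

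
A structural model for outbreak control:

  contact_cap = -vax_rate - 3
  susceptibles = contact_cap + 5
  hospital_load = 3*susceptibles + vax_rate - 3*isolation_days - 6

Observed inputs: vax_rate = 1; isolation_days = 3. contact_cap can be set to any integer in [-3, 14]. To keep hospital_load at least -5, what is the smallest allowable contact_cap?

Intervening on contact_cap fixes its value directly, overriding its dependence on vax_rate.
Substituting into the hospital_load equation gives hospital_load = 3*contact_cap + 1.
Require 3*contact_cap + 1 ≥ -5, so contact_cap ≥ -2.
The smallest integer in [-3, 14] satisfying this is -2.

contact_cap = -2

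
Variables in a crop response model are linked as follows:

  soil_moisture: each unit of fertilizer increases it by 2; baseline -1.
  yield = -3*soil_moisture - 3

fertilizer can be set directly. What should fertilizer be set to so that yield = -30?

Substituting into the yield equation gives yield = -6*fertilizer.
Solve -6*fertilizer = -30: fertilizer = -30 / -6 = 5.

fertilizer = 5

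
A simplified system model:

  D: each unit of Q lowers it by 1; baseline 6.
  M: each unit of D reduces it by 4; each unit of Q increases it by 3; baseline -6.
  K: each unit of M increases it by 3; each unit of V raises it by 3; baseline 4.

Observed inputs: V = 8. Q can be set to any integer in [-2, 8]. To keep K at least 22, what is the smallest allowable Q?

Q = 4

Substituting into the M equation gives M = 7*Q - 30.
So K = 21*Q - 62.
Require 21*Q - 62 ≥ 22, so Q ≥ 4.
The smallest integer in [-2, 8] satisfying this is 4.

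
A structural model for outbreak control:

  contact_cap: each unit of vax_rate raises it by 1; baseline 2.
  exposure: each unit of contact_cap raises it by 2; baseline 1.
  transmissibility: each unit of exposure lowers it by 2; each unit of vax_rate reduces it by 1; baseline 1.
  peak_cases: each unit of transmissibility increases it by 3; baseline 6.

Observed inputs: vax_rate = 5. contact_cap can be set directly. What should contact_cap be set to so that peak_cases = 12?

Intervening on contact_cap fixes its value directly, overriding its dependence on vax_rate.
Substituting into the transmissibility equation gives transmissibility = -4*contact_cap - 6.
Substituting into the peak_cases equation gives peak_cases = -12*contact_cap - 12.
Solve -12*contact_cap - 12 = 12: contact_cap = (12 + 12) / -12 = -2.

contact_cap = -2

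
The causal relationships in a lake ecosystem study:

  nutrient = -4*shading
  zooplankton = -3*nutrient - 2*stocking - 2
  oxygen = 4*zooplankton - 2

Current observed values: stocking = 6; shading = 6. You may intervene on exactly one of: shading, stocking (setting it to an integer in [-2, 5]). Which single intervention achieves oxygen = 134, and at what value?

Intervening on shading: with other inputs at their observed values, oxygen = 48*shading - 58. Solving for 134 gives shading = 4, within [-2, 5].
Intervening on stocking: oxygen = -8*stocking + 278. Reaching 134 requires stocking = 18, outside [-2, 5].

set shading = 4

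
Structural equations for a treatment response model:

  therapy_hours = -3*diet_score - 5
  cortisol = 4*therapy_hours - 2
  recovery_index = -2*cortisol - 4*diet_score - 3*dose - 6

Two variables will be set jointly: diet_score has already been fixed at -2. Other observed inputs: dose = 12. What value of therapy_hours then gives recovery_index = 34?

therapy_hours = -8

With diet_score held at -2:
Intervening on therapy_hours fixes its value directly, overriding its dependence on diet_score.
Substituting into the recovery_index equation gives recovery_index = -8*therapy_hours - 30.
Solve -8*therapy_hours - 30 = 34: therapy_hours = (34 + 30) / -8 = -8.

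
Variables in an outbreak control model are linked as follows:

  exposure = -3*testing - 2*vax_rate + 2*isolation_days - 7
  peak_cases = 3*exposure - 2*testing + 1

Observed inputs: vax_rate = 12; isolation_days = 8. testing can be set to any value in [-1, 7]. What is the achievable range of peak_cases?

-121 to -33

Substituting into the exposure equation gives exposure = -3*testing - 15.
So peak_cases = -11*testing - 44.
Linear in testing, so extremes are at the endpoints: testing = -1 gives peak_cases = -33; testing = 7 gives peak_cases = -121.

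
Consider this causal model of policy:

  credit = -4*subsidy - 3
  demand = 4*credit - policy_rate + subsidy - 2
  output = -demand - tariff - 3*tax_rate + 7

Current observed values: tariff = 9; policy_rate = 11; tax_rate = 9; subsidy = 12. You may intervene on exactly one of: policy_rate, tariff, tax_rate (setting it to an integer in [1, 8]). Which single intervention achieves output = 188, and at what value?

Intervening on policy_rate: output = policy_rate + 165. Reaching 188 requires policy_rate = 23, outside [1, 8].
Intervening on tariff: output = -tariff + 185. Reaching 188 requires tariff = -3, outside [1, 8].
Intervening on tax_rate: with other inputs at their observed values, output = -3*tax_rate + 203. Solving for 188 gives tax_rate = 5, within [1, 8].

set tax_rate = 5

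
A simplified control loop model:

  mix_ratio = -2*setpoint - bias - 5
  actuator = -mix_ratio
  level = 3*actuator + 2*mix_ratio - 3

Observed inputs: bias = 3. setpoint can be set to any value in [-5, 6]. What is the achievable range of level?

Substituting into the mix_ratio equation gives mix_ratio = -2*setpoint - 8.
This gives actuator = 2*setpoint + 8.
This gives level = 2*setpoint + 5.
Linear in setpoint, so extremes are at the endpoints: setpoint = -5 gives level = -5; setpoint = 6 gives level = 17.

-5 to 17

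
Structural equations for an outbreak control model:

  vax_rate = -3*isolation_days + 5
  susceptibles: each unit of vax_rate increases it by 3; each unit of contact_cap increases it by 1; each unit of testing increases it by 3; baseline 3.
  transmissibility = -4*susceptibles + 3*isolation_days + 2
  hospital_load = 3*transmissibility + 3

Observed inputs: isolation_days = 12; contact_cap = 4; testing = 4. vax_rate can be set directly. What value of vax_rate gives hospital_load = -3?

Intervening on vax_rate fixes its value directly, overriding its dependence on isolation_days.
Substituting into the susceptibles equation gives susceptibles = 3*vax_rate + 19.
Substituting into the transmissibility equation gives transmissibility = -12*vax_rate - 38.
Substituting into the hospital_load equation gives hospital_load = -36*vax_rate - 111.
Solve -36*vax_rate - 111 = -3: vax_rate = (-3 + 111) / -36 = -3.

vax_rate = -3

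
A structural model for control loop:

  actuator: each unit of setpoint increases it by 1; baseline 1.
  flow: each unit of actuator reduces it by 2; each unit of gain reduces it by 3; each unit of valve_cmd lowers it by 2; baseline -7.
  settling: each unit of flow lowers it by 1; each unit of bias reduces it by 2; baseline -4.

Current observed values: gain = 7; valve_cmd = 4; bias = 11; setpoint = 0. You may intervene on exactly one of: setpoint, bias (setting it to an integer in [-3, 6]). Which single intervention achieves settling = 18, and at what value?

Intervening on setpoint: with other inputs at their observed values, settling = 2*setpoint + 12. Solving for 18 gives setpoint = 3, within [-3, 6].
Intervening on bias: settling = -2*bias + 34. Reaching 18 requires bias = 8, outside [-3, 6].

set setpoint = 3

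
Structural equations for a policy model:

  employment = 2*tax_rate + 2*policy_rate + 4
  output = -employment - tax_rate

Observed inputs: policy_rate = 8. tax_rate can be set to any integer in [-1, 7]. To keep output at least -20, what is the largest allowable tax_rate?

tax_rate = 0

Substituting into the employment equation gives employment = 2*tax_rate + 20.
Substituting into the output equation gives output = -3*tax_rate - 20.
Require -3*tax_rate - 20 ≥ -20, so tax_rate ≤ 0.
The largest integer in [-1, 7] satisfying this is 0.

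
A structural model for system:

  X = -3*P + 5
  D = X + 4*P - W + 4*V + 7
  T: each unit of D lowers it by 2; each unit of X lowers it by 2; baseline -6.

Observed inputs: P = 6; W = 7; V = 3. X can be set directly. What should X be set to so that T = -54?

Intervening on X fixes its value directly, overriding its dependence on P.
Substituting into the D equation gives D = X + 36.
T becomes -4*X - 78.
Solve -4*X - 78 = -54: X = (-54 + 78) / -4 = -6.

X = -6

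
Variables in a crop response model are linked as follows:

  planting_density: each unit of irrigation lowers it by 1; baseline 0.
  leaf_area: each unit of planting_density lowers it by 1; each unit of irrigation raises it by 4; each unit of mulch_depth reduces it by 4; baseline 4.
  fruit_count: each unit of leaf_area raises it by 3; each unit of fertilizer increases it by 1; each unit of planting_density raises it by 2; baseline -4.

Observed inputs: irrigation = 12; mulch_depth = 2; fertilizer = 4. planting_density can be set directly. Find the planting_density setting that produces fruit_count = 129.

Intervening on planting_density fixes its value directly, overriding its dependence on irrigation.
Substituting into the leaf_area equation gives leaf_area = -planting_density + 44.
So fruit_count = -planting_density + 132.
Solve -planting_density + 132 = 129: planting_density = (129 - 132) / -1 = 3.

planting_density = 3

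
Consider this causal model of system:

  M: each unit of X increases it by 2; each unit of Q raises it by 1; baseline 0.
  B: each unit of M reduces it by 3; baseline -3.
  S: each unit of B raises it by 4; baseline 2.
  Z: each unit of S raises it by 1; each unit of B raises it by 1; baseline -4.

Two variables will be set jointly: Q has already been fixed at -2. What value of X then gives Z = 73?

With Q held at -2:
Substituting into the M equation gives M = 2*X - 2.
B becomes -6*X + 3.
This gives S = -24*X + 14.
Substituting into the Z equation gives Z = -30*X + 13.
Solve -30*X + 13 = 73: X = (73 - 13) / -30 = -2.

X = -2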